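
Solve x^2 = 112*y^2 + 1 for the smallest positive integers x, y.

(x, y) = (127, 12)

First expand sqrt(112) as a continued fraction. With x_i = (sqrt(112) + m_i)/d_i and (m_0, d_0) = (0, 1): a_0 = floor(sqrt(112)) = 10, since 10^2 = 100 <= 112 < 121 = 11^2.
Iterate m_{i+1} = d_i*a_i - m_i, d_{i+1} = (112 - m_{i+1}^2)/d_i, a_{i+1} = floor((a_0 + m_{i+1})/d_{i+1}):
  m_1 = 1*10 - 0 = 10, d_1 = (112 - 10^2)/1 = 12/1 = 12, a_1 = floor((10 + 10)/12) = 1.
  m_2 = 12*1 - 10 = 2, d_2 = (112 - 2^2)/12 = 108/12 = 9, a_2 = floor((10 + 2)/9) = 1.
  m_3 = 9*1 - 2 = 7, d_3 = (112 - 7^2)/9 = 63/9 = 7, a_3 = floor((10 + 7)/7) = 2.
  m_4 = 7*2 - 7 = 7, d_4 = (112 - 7^2)/7 = 63/7 = 9, a_4 = floor((10 + 7)/9) = 1.
  m_5 = 9*1 - 7 = 2, d_5 = (112 - 2^2)/9 = 108/9 = 12, a_5 = floor((10 + 2)/12) = 1.
  m_6 = 12*1 - 2 = 10, d_6 = (112 - 10^2)/12 = 12/12 = 1, a_6 = floor((10 + 10)/1) = 20.
  m_7 = 1*20 - 10 = 10, d_7 = (112 - 10^2)/1 = 12/1 = 12: (m_7, d_7) = (m_1, d_1) = (10, 12), so from here the quotients repeat a_1, ..., a_6; the period length is 6.
So sqrt(112) = [10; (1, 1, 2, 1, 1, 20)] with period length k = 6.
k is even, so the fundamental solution of x^2 - 112y^2 = 1 is (p_{k-1}, q_{k-1}) = (p_5, q_5); compute convergents through index 5.
Convergents (p_i = a_i*p_{i-1} + p_{i-2}, q_i = a_i*q_{i-1} + q_{i-2} with p_{-2}=0, p_{-1}=1, q_{-2}=1, q_{-1}=0):
  i=0: a_0=10, p_0 = 10*1 + 0 = 10, q_0 = 10*0 + 1 = 1.
  i=1: a_1=1, p_1 = 1*10 + 1 = 11, q_1 = 1*1 + 0 = 1.
  i=2: a_2=1, p_2 = 1*11 + 10 = 21, q_2 = 1*1 + 1 = 2.
  i=3: a_3=2, p_3 = 2*21 + 11 = 53, q_3 = 2*2 + 1 = 5.
  i=4: a_4=1, p_4 = 1*53 + 21 = 74, q_4 = 1*5 + 2 = 7.
  i=5: a_5=1, p_5 = 1*74 + 53 = 127, q_5 = 1*7 + 5 = 12.
Check: 127^2 - 112*12^2 = 16129 - 16128 = 1, so (x, y) = (127, 12) solves the equation, and by the theorem it is the least positive solution.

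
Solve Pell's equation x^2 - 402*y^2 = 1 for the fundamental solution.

(x, y) = (401, 20)

First expand sqrt(402) as a continued fraction. With x_i = (sqrt(402) + m_i)/d_i and (m_0, d_0) = (0, 1): a_0 = floor(sqrt(402)) = 20, since 20^2 = 400 <= 402 < 441 = 21^2.
Iterate m_{i+1} = d_i*a_i - m_i, d_{i+1} = (402 - m_{i+1}^2)/d_i, a_{i+1} = floor((a_0 + m_{i+1})/d_{i+1}):
  m_1 = 1*20 - 0 = 20, d_1 = (402 - 20^2)/1 = 2/1 = 2, a_1 = floor((20 + 20)/2) = 20.
  m_2 = 2*20 - 20 = 20, d_2 = (402 - 20^2)/2 = 2/2 = 1, a_2 = floor((20 + 20)/1) = 40.
  m_3 = 1*40 - 20 = 20, d_3 = (402 - 20^2)/1 = 2/1 = 2: (m_3, d_3) = (m_1, d_1) = (20, 2), so from here the quotients repeat a_1, a_2; the period length is 2.
So sqrt(402) = [20; (20, 40)] with period length k = 2.
k is even, so the fundamental solution of x^2 - 402y^2 = 1 is (p_{k-1}, q_{k-1}) = (p_1, q_1); compute convergents through index 1.
Convergents (p_i = a_i*p_{i-1} + p_{i-2}, q_i = a_i*q_{i-1} + q_{i-2} with p_{-2}=0, p_{-1}=1, q_{-2}=1, q_{-1}=0):
  i=0: a_0=20, p_0 = 20*1 + 0 = 20, q_0 = 20*0 + 1 = 1.
  i=1: a_1=20, p_1 = 20*20 + 1 = 401, q_1 = 20*1 + 0 = 20.
Check: 401^2 - 402*20^2 = 160801 - 160800 = 1, so (x, y) = (401, 20) solves the equation, and by the theorem it is the least positive solution.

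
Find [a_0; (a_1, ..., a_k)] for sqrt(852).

[29; (5, 3, 2, 4, 2, 3, 5, 58)]

Write x_i = (sqrt(852) + m_i)/d_i with (m_0, d_0) = (0, 1). a_0 = floor(sqrt(852)) = 29, since 29^2 = 841 <= 852 < 900 = 30^2.
Iterate m_{i+1} = d_i*a_i - m_i, d_{i+1} = (852 - m_{i+1}^2)/d_i, a_{i+1} = floor((a_0 + m_{i+1})/d_{i+1}):
  m_1 = 1*29 - 0 = 29, d_1 = (852 - 29^2)/1 = 11/1 = 11, a_1 = floor((29 + 29)/11) = 5.
  m_2 = 11*5 - 29 = 26, d_2 = (852 - 26^2)/11 = 176/11 = 16, a_2 = floor((29 + 26)/16) = 3.
  m_3 = 16*3 - 26 = 22, d_3 = (852 - 22^2)/16 = 368/16 = 23, a_3 = floor((29 + 22)/23) = 2.
  m_4 = 23*2 - 22 = 24, d_4 = (852 - 24^2)/23 = 276/23 = 12, a_4 = floor((29 + 24)/12) = 4.
  m_5 = 12*4 - 24 = 24, d_5 = (852 - 24^2)/12 = 276/12 = 23, a_5 = floor((29 + 24)/23) = 2.
  m_6 = 23*2 - 24 = 22, d_6 = (852 - 22^2)/23 = 368/23 = 16, a_6 = floor((29 + 22)/16) = 3.
  m_7 = 16*3 - 22 = 26, d_7 = (852 - 26^2)/16 = 176/16 = 11, a_7 = floor((29 + 26)/11) = 5.
  m_8 = 11*5 - 26 = 29, d_8 = (852 - 29^2)/11 = 11/11 = 1, a_8 = floor((29 + 29)/1) = 58.
  m_9 = 1*58 - 29 = 29, d_9 = (852 - 29^2)/1 = 11/1 = 11: (m_9, d_9) = (m_1, d_1) = (29, 11), so from here the quotients repeat a_1, ..., a_8; the period length is 8.
Hence the expansion of sqrt(852) is a_0 = 29 followed by the repeating block 5, 3, 2, 4, 2, 3, 5, 58 (period 8).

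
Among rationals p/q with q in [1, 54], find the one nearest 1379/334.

Expand x = 1379/334 as a continued fraction with the Euclidean algorithm:
  1379 = 4*334 + 43, so a_0 = 4.
  334 = 7*43 + 33, so a_1 = 7.
  43 = 1*33 + 10, so a_2 = 1.
  33 = 3*10 + 3, so a_3 = 3.
  10 = 3*3 + 1, so a_4 = 3.
  3 = 3*1 + 0, so a_5 = 3.
so x = [4; 7, 1, 3, 3, 3].
Convergents (p_i = a_i*p_{i-1} + p_{i-2}, q_i = a_i*q_{i-1} + q_{i-2} with p_{-2}=0, p_{-1}=1, q_{-2}=1, q_{-1}=0), until the denominator exceeds 54:
  i=0: a_0=4, p_0 = 4*1 + 0 = 4, q_0 = 4*0 + 1 = 1.
  i=1: a_1=7, p_1 = 7*4 + 1 = 29, q_1 = 7*1 + 0 = 7.
  i=2: a_2=1, p_2 = 1*29 + 4 = 33, q_2 = 1*7 + 1 = 8.
  i=3: a_3=3, p_3 = 3*33 + 29 = 128, q_3 = 3*8 + 7 = 31.
  i=4: a_4=3, p_4 = 3*128 + 33 = 417, q_4 = 3*31 + 8 = 101.
q_4 = 101 > 54, so the last convergent with denominator <= 54 is p_3/q_3 = 128/31.
The closest fraction with denominator <= 54 is either p_3/q_3 or the intermediate fraction (k*p_3 + p_2)/(k*q_3 + q_2) with the largest k >= 1 whose denominator stays <= 54; these approach x as k grows, and every other convergent or intermediate fraction in range is farther away.
Largest k: floor((54 - q_2)/q_3) = floor((54 - 8)/31) = 1.
That gives (1*128 + 33)/(1*31 + 8) = 161/39.
Compare the errors: |x - 128/31| = |1379*31 - 128*334|/(334*31) = 3/10354, and |x - 161/39| = |1379*39 - 161*334|/(334*39) = 7/13026.
Cross-multiplying, 3*13026 = 39078 < 72478 = 7*10354, so 3/10354 is smaller: the convergent 128/31 is closer to x than 161/39.

128/31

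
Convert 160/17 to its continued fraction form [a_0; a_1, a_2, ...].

Run the Euclidean algorithm on 160 and 17; the successive quotients are the partial quotients a_0, a_1, ... (each step inverts the fractional part left over by the previous one):
  160 = 9*17 + 7, so a_0 = 9.
  17 = 2*7 + 3, so a_1 = 2.
  7 = 2*3 + 1, so a_2 = 2.
  3 = 3*1 + 0, so a_3 = 3.
The remainder reaches 0 after 4 divisions, so the expansion has 4 partial quotients, read off in order.

[9; 2, 2, 3]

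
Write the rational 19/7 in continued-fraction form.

Run the Euclidean algorithm on 19 and 7; the successive quotients are the partial quotients a_0, a_1, ... (each step inverts the fractional part left over by the previous one):
  19 = 2*7 + 5, so a_0 = 2.
  7 = 1*5 + 2, so a_1 = 1.
  5 = 2*2 + 1, so a_2 = 2.
  2 = 2*1 + 0, so a_3 = 2.
The remainder reaches 0 after 4 divisions, so the expansion has 4 partial quotients, read off in order.

[2; 1, 2, 2]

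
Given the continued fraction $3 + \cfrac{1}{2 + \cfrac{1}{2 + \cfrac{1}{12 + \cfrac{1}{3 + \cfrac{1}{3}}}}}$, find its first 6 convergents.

3/1, 7/2, 17/5, 211/62, 650/191, 2161/635

Using the convergent recurrence p_i = a_i*p_{i-1} + p_{i-2}, q_i = a_i*q_{i-1} + q_{i-2} with p_{-2}=0, p_{-1}=1, q_{-2}=1, q_{-1}=0:
  i=0: a_0=3, p_0 = 3*1 + 0 = 3, q_0 = 3*0 + 1 = 1.
  i=1: a_1=2, p_1 = 2*3 + 1 = 7, q_1 = 2*1 + 0 = 2.
  i=2: a_2=2, p_2 = 2*7 + 3 = 17, q_2 = 2*2 + 1 = 5.
  i=3: a_3=12, p_3 = 12*17 + 7 = 211, q_3 = 12*5 + 2 = 62.
  i=4: a_4=3, p_4 = 3*211 + 17 = 650, q_4 = 3*62 + 5 = 191.
  i=5: a_5=3, p_5 = 3*650 + 211 = 2161, q_5 = 3*191 + 62 = 635.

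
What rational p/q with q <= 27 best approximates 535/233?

Expand x = 535/233 as a continued fraction with the Euclidean algorithm:
  535 = 2*233 + 69, so a_0 = 2.
  233 = 3*69 + 26, so a_1 = 3.
  69 = 2*26 + 17, so a_2 = 2.
  26 = 1*17 + 9, so a_3 = 1.
  17 = 1*9 + 8, so a_4 = 1.
  9 = 1*8 + 1, so a_5 = 1.
  8 = 8*1 + 0, so a_6 = 8.
so x = [2; 3, 2, 1, 1, 1, 8].
Convergents (p_i = a_i*p_{i-1} + p_{i-2}, q_i = a_i*q_{i-1} + q_{i-2} with p_{-2}=0, p_{-1}=1, q_{-2}=1, q_{-1}=0), until the denominator exceeds 27:
  i=0: a_0=2, p_0 = 2*1 + 0 = 2, q_0 = 2*0 + 1 = 1.
  i=1: a_1=3, p_1 = 3*2 + 1 = 7, q_1 = 3*1 + 0 = 3.
  i=2: a_2=2, p_2 = 2*7 + 2 = 16, q_2 = 2*3 + 1 = 7.
  i=3: a_3=1, p_3 = 1*16 + 7 = 23, q_3 = 1*7 + 3 = 10.
  i=4: a_4=1, p_4 = 1*23 + 16 = 39, q_4 = 1*10 + 7 = 17.
  i=5: a_5=1, p_5 = 1*39 + 23 = 62, q_5 = 1*17 + 10 = 27.
  i=6: a_6=8, p_6 = 8*62 + 39 = 535, q_6 = 8*27 + 17 = 233.
q_6 = 233 > 27, so the last convergent with denominator <= 27 is p_5/q_5 = 62/27.
The closest fraction with denominator <= 27 is either p_5/q_5 or the intermediate fraction (k*p_5 + p_4)/(k*q_5 + q_4) with the largest k >= 1 whose denominator stays <= 27; these approach x as k grows, and every other convergent or intermediate fraction in range is farther away.
Largest k: floor((27 - q_4)/q_5) = floor((27 - 17)/27) = 0.
Since k = 0, no intermediate fraction beyond p_5/q_5 has denominator <= 27, so the convergent 62/27 is the closest (its error is |535*27 - 62*233|/(233*27) = 1/6291).

62/27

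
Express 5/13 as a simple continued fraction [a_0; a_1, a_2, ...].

Run the Euclidean algorithm on 5 and 13; the successive quotients are the partial quotients a_0, a_1, ... (each step inverts the fractional part left over by the previous one):
  5 = 0*13 + 5, so a_0 = 0.
  13 = 2*5 + 3, so a_1 = 2.
  5 = 1*3 + 2, so a_2 = 1.
  3 = 1*2 + 1, so a_3 = 1.
  2 = 2*1 + 0, so a_4 = 2.
The remainder reaches 0 after 5 divisions, so the expansion has 5 partial quotients, read off in order.

[0; 2, 1, 1, 2]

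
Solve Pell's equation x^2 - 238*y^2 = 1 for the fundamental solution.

(x, y) = (11663, 756)

First expand sqrt(238) as a continued fraction. With x_i = (sqrt(238) + m_i)/d_i and (m_0, d_0) = (0, 1): a_0 = floor(sqrt(238)) = 15, since 15^2 = 225 <= 238 < 256 = 16^2.
Iterate m_{i+1} = d_i*a_i - m_i, d_{i+1} = (238 - m_{i+1}^2)/d_i, a_{i+1} = floor((a_0 + m_{i+1})/d_{i+1}):
  m_1 = 1*15 - 0 = 15, d_1 = (238 - 15^2)/1 = 13/1 = 13, a_1 = floor((15 + 15)/13) = 2.
  m_2 = 13*2 - 15 = 11, d_2 = (238 - 11^2)/13 = 117/13 = 9, a_2 = floor((15 + 11)/9) = 2.
  m_3 = 9*2 - 11 = 7, d_3 = (238 - 7^2)/9 = 189/9 = 21, a_3 = floor((15 + 7)/21) = 1.
  m_4 = 21*1 - 7 = 14, d_4 = (238 - 14^2)/21 = 42/21 = 2, a_4 = floor((15 + 14)/2) = 14.
  m_5 = 2*14 - 14 = 14, d_5 = (238 - 14^2)/2 = 42/2 = 21, a_5 = floor((15 + 14)/21) = 1.
  m_6 = 21*1 - 14 = 7, d_6 = (238 - 7^2)/21 = 189/21 = 9, a_6 = floor((15 + 7)/9) = 2.
  m_7 = 9*2 - 7 = 11, d_7 = (238 - 11^2)/9 = 117/9 = 13, a_7 = floor((15 + 11)/13) = 2.
  m_8 = 13*2 - 11 = 15, d_8 = (238 - 15^2)/13 = 13/13 = 1, a_8 = floor((15 + 15)/1) = 30.
  m_9 = 1*30 - 15 = 15, d_9 = (238 - 15^2)/1 = 13/1 = 13: (m_9, d_9) = (m_1, d_1) = (15, 13), so from here the quotients repeat a_1, ..., a_8; the period length is 8.
So sqrt(238) = [15; (2, 2, 1, 14, 1, 2, 2, 30)] with period length k = 8.
k is even, so the fundamental solution of x^2 - 238y^2 = 1 is (p_{k-1}, q_{k-1}) = (p_7, q_7); compute convergents through index 7.
Convergents (p_i = a_i*p_{i-1} + p_{i-2}, q_i = a_i*q_{i-1} + q_{i-2} with p_{-2}=0, p_{-1}=1, q_{-2}=1, q_{-1}=0):
  i=0: a_0=15, p_0 = 15*1 + 0 = 15, q_0 = 15*0 + 1 = 1.
  i=1: a_1=2, p_1 = 2*15 + 1 = 31, q_1 = 2*1 + 0 = 2.
  i=2: a_2=2, p_2 = 2*31 + 15 = 77, q_2 = 2*2 + 1 = 5.
  i=3: a_3=1, p_3 = 1*77 + 31 = 108, q_3 = 1*5 + 2 = 7.
  i=4: a_4=14, p_4 = 14*108 + 77 = 1589, q_4 = 14*7 + 5 = 103.
  i=5: a_5=1, p_5 = 1*1589 + 108 = 1697, q_5 = 1*103 + 7 = 110.
  i=6: a_6=2, p_6 = 2*1697 + 1589 = 4983, q_6 = 2*110 + 103 = 323.
  i=7: a_7=2, p_7 = 2*4983 + 1697 = 11663, q_7 = 2*323 + 110 = 756.
Check: 11663^2 - 238*756^2 = 136025569 - 136025568 = 1, so (x, y) = (11663, 756) solves the equation, and by the theorem it is the least positive solution.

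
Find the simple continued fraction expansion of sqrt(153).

[12; (2, 1, 2, 2, 2, 1, 2, 24)]

Write x_i = (sqrt(153) + m_i)/d_i with (m_0, d_0) = (0, 1). a_0 = floor(sqrt(153)) = 12, since 12^2 = 144 <= 153 < 169 = 13^2.
Iterate m_{i+1} = d_i*a_i - m_i, d_{i+1} = (153 - m_{i+1}^2)/d_i, a_{i+1} = floor((a_0 + m_{i+1})/d_{i+1}):
  m_1 = 1*12 - 0 = 12, d_1 = (153 - 12^2)/1 = 9/1 = 9, a_1 = floor((12 + 12)/9) = 2.
  m_2 = 9*2 - 12 = 6, d_2 = (153 - 6^2)/9 = 117/9 = 13, a_2 = floor((12 + 6)/13) = 1.
  m_3 = 13*1 - 6 = 7, d_3 = (153 - 7^2)/13 = 104/13 = 8, a_3 = floor((12 + 7)/8) = 2.
  m_4 = 8*2 - 7 = 9, d_4 = (153 - 9^2)/8 = 72/8 = 9, a_4 = floor((12 + 9)/9) = 2.
  m_5 = 9*2 - 9 = 9, d_5 = (153 - 9^2)/9 = 72/9 = 8, a_5 = floor((12 + 9)/8) = 2.
  m_6 = 8*2 - 9 = 7, d_6 = (153 - 7^2)/8 = 104/8 = 13, a_6 = floor((12 + 7)/13) = 1.
  m_7 = 13*1 - 7 = 6, d_7 = (153 - 6^2)/13 = 117/13 = 9, a_7 = floor((12 + 6)/9) = 2.
  m_8 = 9*2 - 6 = 12, d_8 = (153 - 12^2)/9 = 9/9 = 1, a_8 = floor((12 + 12)/1) = 24.
  m_9 = 1*24 - 12 = 12, d_9 = (153 - 12^2)/1 = 9/1 = 9: (m_9, d_9) = (m_1, d_1) = (12, 9), so from here the quotients repeat a_1, ..., a_8; the period length is 8.
Hence the expansion of sqrt(153) is a_0 = 12 followed by the repeating block 2, 1, 2, 2, 2, 1, 2, 24 (period 8).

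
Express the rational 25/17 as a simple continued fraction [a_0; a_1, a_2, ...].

Run the Euclidean algorithm on 25 and 17; the successive quotients are the partial quotients a_0, a_1, ... (each step inverts the fractional part left over by the previous one):
  25 = 1*17 + 8, so a_0 = 1.
  17 = 2*8 + 1, so a_1 = 2.
  8 = 8*1 + 0, so a_2 = 8.
The remainder reaches 0 after 3 divisions, so the expansion has 3 partial quotients, read off in order.

[1; 2, 8]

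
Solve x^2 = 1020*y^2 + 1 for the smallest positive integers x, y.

First expand sqrt(1020) as a continued fraction. With x_i = (sqrt(1020) + m_i)/d_i and (m_0, d_0) = (0, 1): a_0 = floor(sqrt(1020)) = 31, since 31^2 = 961 <= 1020 < 1024 = 32^2.
Iterate m_{i+1} = d_i*a_i - m_i, d_{i+1} = (1020 - m_{i+1}^2)/d_i, a_{i+1} = floor((a_0 + m_{i+1})/d_{i+1}):
  m_1 = 1*31 - 0 = 31, d_1 = (1020 - 31^2)/1 = 59/1 = 59, a_1 = floor((31 + 31)/59) = 1.
  m_2 = 59*1 - 31 = 28, d_2 = (1020 - 28^2)/59 = 236/59 = 4, a_2 = floor((31 + 28)/4) = 14.
  m_3 = 4*14 - 28 = 28, d_3 = (1020 - 28^2)/4 = 236/4 = 59, a_3 = floor((31 + 28)/59) = 1.
  m_4 = 59*1 - 28 = 31, d_4 = (1020 - 31^2)/59 = 59/59 = 1, a_4 = floor((31 + 31)/1) = 62.
  m_5 = 1*62 - 31 = 31, d_5 = (1020 - 31^2)/1 = 59/1 = 59: (m_5, d_5) = (m_1, d_1) = (31, 59), so from here the quotients repeat a_1, ..., a_4; the period length is 4.
So sqrt(1020) = [31; (1, 14, 1, 62)] with period length k = 4.
k is even, so the fundamental solution of x^2 - 1020y^2 = 1 is (p_{k-1}, q_{k-1}) = (p_3, q_3); compute convergents through index 3.
Convergents (p_i = a_i*p_{i-1} + p_{i-2}, q_i = a_i*q_{i-1} + q_{i-2} with p_{-2}=0, p_{-1}=1, q_{-2}=1, q_{-1}=0):
  i=0: a_0=31, p_0 = 31*1 + 0 = 31, q_0 = 31*0 + 1 = 1.
  i=1: a_1=1, p_1 = 1*31 + 1 = 32, q_1 = 1*1 + 0 = 1.
  i=2: a_2=14, p_2 = 14*32 + 31 = 479, q_2 = 14*1 + 1 = 15.
  i=3: a_3=1, p_3 = 1*479 + 32 = 511, q_3 = 1*15 + 1 = 16.
Check: 511^2 - 1020*16^2 = 261121 - 261120 = 1, so (x, y) = (511, 16) solves the equation, and by the theorem it is the least positive solution.

(x, y) = (511, 16)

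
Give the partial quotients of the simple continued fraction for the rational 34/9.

Run the Euclidean algorithm on 34 and 9; the successive quotients are the partial quotients a_0, a_1, ... (each step inverts the fractional part left over by the previous one):
  34 = 3*9 + 7, so a_0 = 3.
  9 = 1*7 + 2, so a_1 = 1.
  7 = 3*2 + 1, so a_2 = 3.
  2 = 2*1 + 0, so a_3 = 2.
The remainder reaches 0 after 4 divisions, so the expansion has 4 partial quotients, read off in order.

[3; 1, 3, 2]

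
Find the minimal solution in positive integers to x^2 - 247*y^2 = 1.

(x, y) = (85292, 5427)

First expand sqrt(247) as a continued fraction. With x_i = (sqrt(247) + m_i)/d_i and (m_0, d_0) = (0, 1): a_0 = floor(sqrt(247)) = 15, since 15^2 = 225 <= 247 < 256 = 16^2.
Iterate m_{i+1} = d_i*a_i - m_i, d_{i+1} = (247 - m_{i+1}^2)/d_i, a_{i+1} = floor((a_0 + m_{i+1})/d_{i+1}):
  m_1 = 1*15 - 0 = 15, d_1 = (247 - 15^2)/1 = 22/1 = 22, a_1 = floor((15 + 15)/22) = 1.
  m_2 = 22*1 - 15 = 7, d_2 = (247 - 7^2)/22 = 198/22 = 9, a_2 = floor((15 + 7)/9) = 2.
  m_3 = 9*2 - 7 = 11, d_3 = (247 - 11^2)/9 = 126/9 = 14, a_3 = floor((15 + 11)/14) = 1.
  m_4 = 14*1 - 11 = 3, d_4 = (247 - 3^2)/14 = 238/14 = 17, a_4 = floor((15 + 3)/17) = 1.
  m_5 = 17*1 - 3 = 14, d_5 = (247 - 14^2)/17 = 51/17 = 3, a_5 = floor((15 + 14)/3) = 9.
  m_6 = 3*9 - 14 = 13, d_6 = (247 - 13^2)/3 = 78/3 = 26, a_6 = floor((15 + 13)/26) = 1.
  m_7 = 26*1 - 13 = 13, d_7 = (247 - 13^2)/26 = 78/26 = 3, a_7 = floor((15 + 13)/3) = 9.
  m_8 = 3*9 - 13 = 14, d_8 = (247 - 14^2)/3 = 51/3 = 17, a_8 = floor((15 + 14)/17) = 1.
  m_9 = 17*1 - 14 = 3, d_9 = (247 - 3^2)/17 = 238/17 = 14, a_9 = floor((15 + 3)/14) = 1.
  m_10 = 14*1 - 3 = 11, d_10 = (247 - 11^2)/14 = 126/14 = 9, a_10 = floor((15 + 11)/9) = 2.
  m_11 = 9*2 - 11 = 7, d_11 = (247 - 7^2)/9 = 198/9 = 22, a_11 = floor((15 + 7)/22) = 1.
  m_12 = 22*1 - 7 = 15, d_12 = (247 - 15^2)/22 = 22/22 = 1, a_12 = floor((15 + 15)/1) = 30.
  m_13 = 1*30 - 15 = 15, d_13 = (247 - 15^2)/1 = 22/1 = 22: (m_13, d_13) = (m_1, d_1) = (15, 22), so from here the quotients repeat a_1, ..., a_12; the period length is 12.
So sqrt(247) = [15; (1, 2, 1, 1, 9, 1, 9, 1, 1, 2, 1, 30)] with period length k = 12.
k is even, so the fundamental solution of x^2 - 247y^2 = 1 is (p_{k-1}, q_{k-1}) = (p_11, q_11); compute convergents through index 11.
Convergents (p_i = a_i*p_{i-1} + p_{i-2}, q_i = a_i*q_{i-1} + q_{i-2} with p_{-2}=0, p_{-1}=1, q_{-2}=1, q_{-1}=0):
  i=0: a_0=15, p_0 = 15*1 + 0 = 15, q_0 = 15*0 + 1 = 1.
  i=1: a_1=1, p_1 = 1*15 + 1 = 16, q_1 = 1*1 + 0 = 1.
  i=2: a_2=2, p_2 = 2*16 + 15 = 47, q_2 = 2*1 + 1 = 3.
  i=3: a_3=1, p_3 = 1*47 + 16 = 63, q_3 = 1*3 + 1 = 4.
  i=4: a_4=1, p_4 = 1*63 + 47 = 110, q_4 = 1*4 + 3 = 7.
  i=5: a_5=9, p_5 = 9*110 + 63 = 1053, q_5 = 9*7 + 4 = 67.
  i=6: a_6=1, p_6 = 1*1053 + 110 = 1163, q_6 = 1*67 + 7 = 74.
  i=7: a_7=9, p_7 = 9*1163 + 1053 = 11520, q_7 = 9*74 + 67 = 733.
  i=8: a_8=1, p_8 = 1*11520 + 1163 = 12683, q_8 = 1*733 + 74 = 807.
  i=9: a_9=1, p_9 = 1*12683 + 11520 = 24203, q_9 = 1*807 + 733 = 1540.
  i=10: a_10=2, p_10 = 2*24203 + 12683 = 61089, q_10 = 2*1540 + 807 = 3887.
  i=11: a_11=1, p_11 = 1*61089 + 24203 = 85292, q_11 = 1*3887 + 1540 = 5427.
Check: 85292^2 - 247*5427^2 = 7274725264 - 7274725263 = 1, so (x, y) = (85292, 5427) solves the equation, and by the theorem it is the least positive solution.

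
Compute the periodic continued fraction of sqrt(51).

[7; (7, 14)]

Write x_i = (sqrt(51) + m_i)/d_i with (m_0, d_0) = (0, 1). a_0 = floor(sqrt(51)) = 7, since 7^2 = 49 <= 51 < 64 = 8^2.
Iterate m_{i+1} = d_i*a_i - m_i, d_{i+1} = (51 - m_{i+1}^2)/d_i, a_{i+1} = floor((a_0 + m_{i+1})/d_{i+1}):
  m_1 = 1*7 - 0 = 7, d_1 = (51 - 7^2)/1 = 2/1 = 2, a_1 = floor((7 + 7)/2) = 7.
  m_2 = 2*7 - 7 = 7, d_2 = (51 - 7^2)/2 = 2/2 = 1, a_2 = floor((7 + 7)/1) = 14.
  m_3 = 1*14 - 7 = 7, d_3 = (51 - 7^2)/1 = 2/1 = 2: (m_3, d_3) = (m_1, d_1) = (7, 2), so from here the quotients repeat a_1, a_2; the period length is 2.
Hence the expansion of sqrt(51) is a_0 = 7 followed by the repeating block 7, 14 (period 2).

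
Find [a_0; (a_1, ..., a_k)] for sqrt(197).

Write x_i = (sqrt(197) + m_i)/d_i with (m_0, d_0) = (0, 1). a_0 = floor(sqrt(197)) = 14, since 14^2 = 196 <= 197 < 225 = 15^2.
Iterate m_{i+1} = d_i*a_i - m_i, d_{i+1} = (197 - m_{i+1}^2)/d_i, a_{i+1} = floor((a_0 + m_{i+1})/d_{i+1}):
  m_1 = 1*14 - 0 = 14, d_1 = (197 - 14^2)/1 = 1/1 = 1, a_1 = floor((14 + 14)/1) = 28.
  m_2 = 1*28 - 14 = 14, d_2 = (197 - 14^2)/1 = 1/1 = 1: (m_2, d_2) = (m_1, d_1) = (14, 1), so from here the quotient a_1 repeats; the period length is 1.
Hence the expansion of sqrt(197) is a_0 = 14 followed by the repeating block 28 (period 1).

[14; (28)]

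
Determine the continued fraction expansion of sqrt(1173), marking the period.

Write x_i = (sqrt(1173) + m_i)/d_i with (m_0, d_0) = (0, 1). a_0 = floor(sqrt(1173)) = 34, since 34^2 = 1156 <= 1173 < 1225 = 35^2.
Iterate m_{i+1} = d_i*a_i - m_i, d_{i+1} = (1173 - m_{i+1}^2)/d_i, a_{i+1} = floor((a_0 + m_{i+1})/d_{i+1}):
  m_1 = 1*34 - 0 = 34, d_1 = (1173 - 34^2)/1 = 17/1 = 17, a_1 = floor((34 + 34)/17) = 4.
  m_2 = 17*4 - 34 = 34, d_2 = (1173 - 34^2)/17 = 17/17 = 1, a_2 = floor((34 + 34)/1) = 68.
  m_3 = 1*68 - 34 = 34, d_3 = (1173 - 34^2)/1 = 17/1 = 17: (m_3, d_3) = (m_1, d_1) = (34, 17), so from here the quotients repeat a_1, a_2; the period length is 2.
Hence the expansion of sqrt(1173) is a_0 = 34 followed by the repeating block 4, 68 (period 2).

[34; (4, 68)]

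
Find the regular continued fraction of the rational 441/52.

[8; 2, 12, 2]

Run the Euclidean algorithm on 441 and 52; the successive quotients are the partial quotients a_0, a_1, ... (each step inverts the fractional part left over by the previous one):
  441 = 8*52 + 25, so a_0 = 8.
  52 = 2*25 + 2, so a_1 = 2.
  25 = 12*2 + 1, so a_2 = 12.
  2 = 2*1 + 0, so a_3 = 2.
The remainder reaches 0 after 4 divisions, so the expansion has 4 partial quotients, read off in order.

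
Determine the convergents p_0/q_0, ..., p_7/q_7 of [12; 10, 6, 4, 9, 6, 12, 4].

12/1, 121/10, 738/61, 3073/254, 28395/2347, 173443/14336, 2109711/174379, 8612287/711852

Using the convergent recurrence p_i = a_i*p_{i-1} + p_{i-2}, q_i = a_i*q_{i-1} + q_{i-2} with p_{-2}=0, p_{-1}=1, q_{-2}=1, q_{-1}=0:
  i=0: a_0=12, p_0 = 12*1 + 0 = 12, q_0 = 12*0 + 1 = 1.
  i=1: a_1=10, p_1 = 10*12 + 1 = 121, q_1 = 10*1 + 0 = 10.
  i=2: a_2=6, p_2 = 6*121 + 12 = 738, q_2 = 6*10 + 1 = 61.
  i=3: a_3=4, p_3 = 4*738 + 121 = 3073, q_3 = 4*61 + 10 = 254.
  i=4: a_4=9, p_4 = 9*3073 + 738 = 28395, q_4 = 9*254 + 61 = 2347.
  i=5: a_5=6, p_5 = 6*28395 + 3073 = 173443, q_5 = 6*2347 + 254 = 14336.
  i=6: a_6=12, p_6 = 12*173443 + 28395 = 2109711, q_6 = 12*14336 + 2347 = 174379.
  i=7: a_7=4, p_7 = 4*2109711 + 173443 = 8612287, q_7 = 4*174379 + 14336 = 711852.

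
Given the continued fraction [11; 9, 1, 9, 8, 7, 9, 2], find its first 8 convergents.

Using the convergent recurrence p_i = a_i*p_{i-1} + p_{i-2}, q_i = a_i*q_{i-1} + q_{i-2} with p_{-2}=0, p_{-1}=1, q_{-2}=1, q_{-1}=0:
  i=0: a_0=11, p_0 = 11*1 + 0 = 11, q_0 = 11*0 + 1 = 1.
  i=1: a_1=9, p_1 = 9*11 + 1 = 100, q_1 = 9*1 + 0 = 9.
  i=2: a_2=1, p_2 = 1*100 + 11 = 111, q_2 = 1*9 + 1 = 10.
  i=3: a_3=9, p_3 = 9*111 + 100 = 1099, q_3 = 9*10 + 9 = 99.
  i=4: a_4=8, p_4 = 8*1099 + 111 = 8903, q_4 = 8*99 + 10 = 802.
  i=5: a_5=7, p_5 = 7*8903 + 1099 = 63420, q_5 = 7*802 + 99 = 5713.
  i=6: a_6=9, p_6 = 9*63420 + 8903 = 579683, q_6 = 9*5713 + 802 = 52219.
  i=7: a_7=2, p_7 = 2*579683 + 63420 = 1222786, q_7 = 2*52219 + 5713 = 110151.

11/1, 100/9, 111/10, 1099/99, 8903/802, 63420/5713, 579683/52219, 1222786/110151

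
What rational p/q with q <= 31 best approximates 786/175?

Expand x = 786/175 as a continued fraction with the Euclidean algorithm:
  786 = 4*175 + 86, so a_0 = 4.
  175 = 2*86 + 3, so a_1 = 2.
  86 = 28*3 + 2, so a_2 = 28.
  3 = 1*2 + 1, so a_3 = 1.
  2 = 2*1 + 0, so a_4 = 2.
so x = [4; 2, 28, 1, 2].
Convergents (p_i = a_i*p_{i-1} + p_{i-2}, q_i = a_i*q_{i-1} + q_{i-2} with p_{-2}=0, p_{-1}=1, q_{-2}=1, q_{-1}=0), until the denominator exceeds 31:
  i=0: a_0=4, p_0 = 4*1 + 0 = 4, q_0 = 4*0 + 1 = 1.
  i=1: a_1=2, p_1 = 2*4 + 1 = 9, q_1 = 2*1 + 0 = 2.
  i=2: a_2=28, p_2 = 28*9 + 4 = 256, q_2 = 28*2 + 1 = 57.
q_2 = 57 > 31, so the last convergent with denominator <= 31 is p_1/q_1 = 9/2.
The closest fraction with denominator <= 31 is either p_1/q_1 or the intermediate fraction (k*p_1 + p_0)/(k*q_1 + q_0) with the largest k >= 1 whose denominator stays <= 31; these approach x as k grows, and every other convergent or intermediate fraction in range is farther away.
Largest k: floor((31 - q_0)/q_1) = floor((31 - 1)/2) = 15.
That gives (15*9 + 4)/(15*2 + 1) = 139/31.
Compare the errors: |x - 9/2| = |786*2 - 9*175|/(175*2) = 3/350, and |x - 139/31| = |786*31 - 139*175|/(175*31) = 41/5425.
Cross-multiplying, 41*350 = 14350 < 16275 = 3*5425, so 41/5425 is smaller: the intermediate fraction 139/31 is closer to x than 9/2.

139/31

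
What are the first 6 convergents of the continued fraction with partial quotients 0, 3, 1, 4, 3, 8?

Using the convergent recurrence p_i = a_i*p_{i-1} + p_{i-2}, q_i = a_i*q_{i-1} + q_{i-2} with p_{-2}=0, p_{-1}=1, q_{-2}=1, q_{-1}=0:
  i=0: a_0=0, p_0 = 0*1 + 0 = 0, q_0 = 0*0 + 1 = 1.
  i=1: a_1=3, p_1 = 3*0 + 1 = 1, q_1 = 3*1 + 0 = 3.
  i=2: a_2=1, p_2 = 1*1 + 0 = 1, q_2 = 1*3 + 1 = 4.
  i=3: a_3=4, p_3 = 4*1 + 1 = 5, q_3 = 4*4 + 3 = 19.
  i=4: a_4=3, p_4 = 3*5 + 1 = 16, q_4 = 3*19 + 4 = 61.
  i=5: a_5=8, p_5 = 8*16 + 5 = 133, q_5 = 8*61 + 19 = 507.

0/1, 1/3, 1/4, 5/19, 16/61, 133/507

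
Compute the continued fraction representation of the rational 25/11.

[2; 3, 1, 2]

Run the Euclidean algorithm on 25 and 11; the successive quotients are the partial quotients a_0, a_1, ... (each step inverts the fractional part left over by the previous one):
  25 = 2*11 + 3, so a_0 = 2.
  11 = 3*3 + 2, so a_1 = 3.
  3 = 1*2 + 1, so a_2 = 1.
  2 = 2*1 + 0, so a_3 = 2.
The remainder reaches 0 after 4 divisions, so the expansion has 4 partial quotients, read off in order.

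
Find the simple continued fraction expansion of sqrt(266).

Write x_i = (sqrt(266) + m_i)/d_i with (m_0, d_0) = (0, 1). a_0 = floor(sqrt(266)) = 16, since 16^2 = 256 <= 266 < 289 = 17^2.
Iterate m_{i+1} = d_i*a_i - m_i, d_{i+1} = (266 - m_{i+1}^2)/d_i, a_{i+1} = floor((a_0 + m_{i+1})/d_{i+1}):
  m_1 = 1*16 - 0 = 16, d_1 = (266 - 16^2)/1 = 10/1 = 10, a_1 = floor((16 + 16)/10) = 3.
  m_2 = 10*3 - 16 = 14, d_2 = (266 - 14^2)/10 = 70/10 = 7, a_2 = floor((16 + 14)/7) = 4.
  m_3 = 7*4 - 14 = 14, d_3 = (266 - 14^2)/7 = 70/7 = 10, a_3 = floor((16 + 14)/10) = 3.
  m_4 = 10*3 - 14 = 16, d_4 = (266 - 16^2)/10 = 10/10 = 1, a_4 = floor((16 + 16)/1) = 32.
  m_5 = 1*32 - 16 = 16, d_5 = (266 - 16^2)/1 = 10/1 = 10: (m_5, d_5) = (m_1, d_1) = (16, 10), so from here the quotients repeat a_1, ..., a_4; the period length is 4.
Hence the expansion of sqrt(266) is a_0 = 16 followed by the repeating block 3, 4, 3, 32 (period 4).

[16; (3, 4, 3, 32)]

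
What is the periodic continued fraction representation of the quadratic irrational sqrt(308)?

[17; (1, 1, 4, 1, 1, 34)]

Write x_i = (sqrt(308) + m_i)/d_i with (m_0, d_0) = (0, 1). a_0 = floor(sqrt(308)) = 17, since 17^2 = 289 <= 308 < 324 = 18^2.
Iterate m_{i+1} = d_i*a_i - m_i, d_{i+1} = (308 - m_{i+1}^2)/d_i, a_{i+1} = floor((a_0 + m_{i+1})/d_{i+1}):
  m_1 = 1*17 - 0 = 17, d_1 = (308 - 17^2)/1 = 19/1 = 19, a_1 = floor((17 + 17)/19) = 1.
  m_2 = 19*1 - 17 = 2, d_2 = (308 - 2^2)/19 = 304/19 = 16, a_2 = floor((17 + 2)/16) = 1.
  m_3 = 16*1 - 2 = 14, d_3 = (308 - 14^2)/16 = 112/16 = 7, a_3 = floor((17 + 14)/7) = 4.
  m_4 = 7*4 - 14 = 14, d_4 = (308 - 14^2)/7 = 112/7 = 16, a_4 = floor((17 + 14)/16) = 1.
  m_5 = 16*1 - 14 = 2, d_5 = (308 - 2^2)/16 = 304/16 = 19, a_5 = floor((17 + 2)/19) = 1.
  m_6 = 19*1 - 2 = 17, d_6 = (308 - 17^2)/19 = 19/19 = 1, a_6 = floor((17 + 17)/1) = 34.
  m_7 = 1*34 - 17 = 17, d_7 = (308 - 17^2)/1 = 19/1 = 19: (m_7, d_7) = (m_1, d_1) = (17, 19), so from here the quotients repeat a_1, ..., a_6; the period length is 6.
Hence the expansion of sqrt(308) is a_0 = 17 followed by the repeating block 1, 1, 4, 1, 1, 34 (period 6).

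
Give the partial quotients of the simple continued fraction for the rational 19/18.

Run the Euclidean algorithm on 19 and 18; the successive quotients are the partial quotients a_0, a_1, ... (each step inverts the fractional part left over by the previous one):
  19 = 1*18 + 1, so a_0 = 1.
  18 = 18*1 + 0, so a_1 = 18.
The remainder reaches 0 after 2 divisions, so the expansion has 2 partial quotients, read off in order.

[1; 18]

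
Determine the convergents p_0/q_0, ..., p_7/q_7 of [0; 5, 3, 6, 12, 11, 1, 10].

Using the convergent recurrence p_i = a_i*p_{i-1} + p_{i-2}, q_i = a_i*q_{i-1} + q_{i-2} with p_{-2}=0, p_{-1}=1, q_{-2}=1, q_{-1}=0:
  i=0: a_0=0, p_0 = 0*1 + 0 = 0, q_0 = 0*0 + 1 = 1.
  i=1: a_1=5, p_1 = 5*0 + 1 = 1, q_1 = 5*1 + 0 = 5.
  i=2: a_2=3, p_2 = 3*1 + 0 = 3, q_2 = 3*5 + 1 = 16.
  i=3: a_3=6, p_3 = 6*3 + 1 = 19, q_3 = 6*16 + 5 = 101.
  i=4: a_4=12, p_4 = 12*19 + 3 = 231, q_4 = 12*101 + 16 = 1228.
  i=5: a_5=11, p_5 = 11*231 + 19 = 2560, q_5 = 11*1228 + 101 = 13609.
  i=6: a_6=1, p_6 = 1*2560 + 231 = 2791, q_6 = 1*13609 + 1228 = 14837.
  i=7: a_7=10, p_7 = 10*2791 + 2560 = 30470, q_7 = 10*14837 + 13609 = 161979.

0/1, 1/5, 3/16, 19/101, 231/1228, 2560/13609, 2791/14837, 30470/161979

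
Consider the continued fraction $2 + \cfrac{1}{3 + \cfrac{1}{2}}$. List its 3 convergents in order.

Using the convergent recurrence p_i = a_i*p_{i-1} + p_{i-2}, q_i = a_i*q_{i-1} + q_{i-2} with p_{-2}=0, p_{-1}=1, q_{-2}=1, q_{-1}=0:
  i=0: a_0=2, p_0 = 2*1 + 0 = 2, q_0 = 2*0 + 1 = 1.
  i=1: a_1=3, p_1 = 3*2 + 1 = 7, q_1 = 3*1 + 0 = 3.
  i=2: a_2=2, p_2 = 2*7 + 2 = 16, q_2 = 2*3 + 1 = 7.

2/1, 7/3, 16/7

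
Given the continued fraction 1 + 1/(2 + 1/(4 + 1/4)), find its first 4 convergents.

1/1, 3/2, 13/9, 55/38

Using the convergent recurrence p_i = a_i*p_{i-1} + p_{i-2}, q_i = a_i*q_{i-1} + q_{i-2} with p_{-2}=0, p_{-1}=1, q_{-2}=1, q_{-1}=0:
  i=0: a_0=1, p_0 = 1*1 + 0 = 1, q_0 = 1*0 + 1 = 1.
  i=1: a_1=2, p_1 = 2*1 + 1 = 3, q_1 = 2*1 + 0 = 2.
  i=2: a_2=4, p_2 = 4*3 + 1 = 13, q_2 = 4*2 + 1 = 9.
  i=3: a_3=4, p_3 = 4*13 + 3 = 55, q_3 = 4*9 + 2 = 38.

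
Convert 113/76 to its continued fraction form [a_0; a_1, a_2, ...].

Run the Euclidean algorithm on 113 and 76; the successive quotients are the partial quotients a_0, a_1, ... (each step inverts the fractional part left over by the previous one):
  113 = 1*76 + 37, so a_0 = 1.
  76 = 2*37 + 2, so a_1 = 2.
  37 = 18*2 + 1, so a_2 = 18.
  2 = 2*1 + 0, so a_3 = 2.
The remainder reaches 0 after 4 divisions, so the expansion has 4 partial quotients, read off in order.

[1; 2, 18, 2]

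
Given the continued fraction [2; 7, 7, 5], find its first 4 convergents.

2/1, 15/7, 107/50, 550/257

Using the convergent recurrence p_i = a_i*p_{i-1} + p_{i-2}, q_i = a_i*q_{i-1} + q_{i-2} with p_{-2}=0, p_{-1}=1, q_{-2}=1, q_{-1}=0:
  i=0: a_0=2, p_0 = 2*1 + 0 = 2, q_0 = 2*0 + 1 = 1.
  i=1: a_1=7, p_1 = 7*2 + 1 = 15, q_1 = 7*1 + 0 = 7.
  i=2: a_2=7, p_2 = 7*15 + 2 = 107, q_2 = 7*7 + 1 = 50.
  i=3: a_3=5, p_3 = 5*107 + 15 = 550, q_3 = 5*50 + 7 = 257.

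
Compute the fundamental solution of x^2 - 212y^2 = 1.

First expand sqrt(212) as a continued fraction. With x_i = (sqrt(212) + m_i)/d_i and (m_0, d_0) = (0, 1): a_0 = floor(sqrt(212)) = 14, since 14^2 = 196 <= 212 < 225 = 15^2.
Iterate m_{i+1} = d_i*a_i - m_i, d_{i+1} = (212 - m_{i+1}^2)/d_i, a_{i+1} = floor((a_0 + m_{i+1})/d_{i+1}):
  m_1 = 1*14 - 0 = 14, d_1 = (212 - 14^2)/1 = 16/1 = 16, a_1 = floor((14 + 14)/16) = 1.
  m_2 = 16*1 - 14 = 2, d_2 = (212 - 2^2)/16 = 208/16 = 13, a_2 = floor((14 + 2)/13) = 1.
  m_3 = 13*1 - 2 = 11, d_3 = (212 - 11^2)/13 = 91/13 = 7, a_3 = floor((14 + 11)/7) = 3.
  m_4 = 7*3 - 11 = 10, d_4 = (212 - 10^2)/7 = 112/7 = 16, a_4 = floor((14 + 10)/16) = 1.
  m_5 = 16*1 - 10 = 6, d_5 = (212 - 6^2)/16 = 176/16 = 11, a_5 = floor((14 + 6)/11) = 1.
  m_6 = 11*1 - 6 = 5, d_6 = (212 - 5^2)/11 = 187/11 = 17, a_6 = floor((14 + 5)/17) = 1.
  m_7 = 17*1 - 5 = 12, d_7 = (212 - 12^2)/17 = 68/17 = 4, a_7 = floor((14 + 12)/4) = 6.
  m_8 = 4*6 - 12 = 12, d_8 = (212 - 12^2)/4 = 68/4 = 17, a_8 = floor((14 + 12)/17) = 1.
  m_9 = 17*1 - 12 = 5, d_9 = (212 - 5^2)/17 = 187/17 = 11, a_9 = floor((14 + 5)/11) = 1.
  m_10 = 11*1 - 5 = 6, d_10 = (212 - 6^2)/11 = 176/11 = 16, a_10 = floor((14 + 6)/16) = 1.
  m_11 = 16*1 - 6 = 10, d_11 = (212 - 10^2)/16 = 112/16 = 7, a_11 = floor((14 + 10)/7) = 3.
  m_12 = 7*3 - 10 = 11, d_12 = (212 - 11^2)/7 = 91/7 = 13, a_12 = floor((14 + 11)/13) = 1.
  m_13 = 13*1 - 11 = 2, d_13 = (212 - 2^2)/13 = 208/13 = 16, a_13 = floor((14 + 2)/16) = 1.
  m_14 = 16*1 - 2 = 14, d_14 = (212 - 14^2)/16 = 16/16 = 1, a_14 = floor((14 + 14)/1) = 28.
  m_15 = 1*28 - 14 = 14, d_15 = (212 - 14^2)/1 = 16/1 = 16: (m_15, d_15) = (m_1, d_1) = (14, 16), so from here the quotients repeat a_1, ..., a_14; the period length is 14.
So sqrt(212) = [14; (1, 1, 3, 1, 1, 1, 6, 1, 1, 1, 3, 1, 1, 28)] with period length k = 14.
k is even, so the fundamental solution of x^2 - 212y^2 = 1 is (p_{k-1}, q_{k-1}) = (p_13, q_13); compute convergents through index 13.
Convergents (p_i = a_i*p_{i-1} + p_{i-2}, q_i = a_i*q_{i-1} + q_{i-2} with p_{-2}=0, p_{-1}=1, q_{-2}=1, q_{-1}=0):
  i=0: a_0=14, p_0 = 14*1 + 0 = 14, q_0 = 14*0 + 1 = 1.
  i=1: a_1=1, p_1 = 1*14 + 1 = 15, q_1 = 1*1 + 0 = 1.
  i=2: a_2=1, p_2 = 1*15 + 14 = 29, q_2 = 1*1 + 1 = 2.
  i=3: a_3=3, p_3 = 3*29 + 15 = 102, q_3 = 3*2 + 1 = 7.
  i=4: a_4=1, p_4 = 1*102 + 29 = 131, q_4 = 1*7 + 2 = 9.
  i=5: a_5=1, p_5 = 1*131 + 102 = 233, q_5 = 1*9 + 7 = 16.
  i=6: a_6=1, p_6 = 1*233 + 131 = 364, q_6 = 1*16 + 9 = 25.
  i=7: a_7=6, p_7 = 6*364 + 233 = 2417, q_7 = 6*25 + 16 = 166.
  i=8: a_8=1, p_8 = 1*2417 + 364 = 2781, q_8 = 1*166 + 25 = 191.
  i=9: a_9=1, p_9 = 1*2781 + 2417 = 5198, q_9 = 1*191 + 166 = 357.
  i=10: a_10=1, p_10 = 1*5198 + 2781 = 7979, q_10 = 1*357 + 191 = 548.
  i=11: a_11=3, p_11 = 3*7979 + 5198 = 29135, q_11 = 3*548 + 357 = 2001.
  i=12: a_12=1, p_12 = 1*29135 + 7979 = 37114, q_12 = 1*2001 + 548 = 2549.
  i=13: a_13=1, p_13 = 1*37114 + 29135 = 66249, q_13 = 1*2549 + 2001 = 4550.
Check: 66249^2 - 212*4550^2 = 4388930001 - 4388930000 = 1, so (x, y) = (66249, 4550) solves the equation, and by the theorem it is the least positive solution.

(x, y) = (66249, 4550)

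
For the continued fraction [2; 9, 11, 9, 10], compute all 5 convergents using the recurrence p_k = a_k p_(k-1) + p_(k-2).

Using the convergent recurrence p_i = a_i*p_{i-1} + p_{i-2}, q_i = a_i*q_{i-1} + q_{i-2} with p_{-2}=0, p_{-1}=1, q_{-2}=1, q_{-1}=0:
  i=0: a_0=2, p_0 = 2*1 + 0 = 2, q_0 = 2*0 + 1 = 1.
  i=1: a_1=9, p_1 = 9*2 + 1 = 19, q_1 = 9*1 + 0 = 9.
  i=2: a_2=11, p_2 = 11*19 + 2 = 211, q_2 = 11*9 + 1 = 100.
  i=3: a_3=9, p_3 = 9*211 + 19 = 1918, q_3 = 9*100 + 9 = 909.
  i=4: a_4=10, p_4 = 10*1918 + 211 = 19391, q_4 = 10*909 + 100 = 9190.

2/1, 19/9, 211/100, 1918/909, 19391/9190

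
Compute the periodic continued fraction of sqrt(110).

[10; (2, 20)]

Write x_i = (sqrt(110) + m_i)/d_i with (m_0, d_0) = (0, 1). a_0 = floor(sqrt(110)) = 10, since 10^2 = 100 <= 110 < 121 = 11^2.
Iterate m_{i+1} = d_i*a_i - m_i, d_{i+1} = (110 - m_{i+1}^2)/d_i, a_{i+1} = floor((a_0 + m_{i+1})/d_{i+1}):
  m_1 = 1*10 - 0 = 10, d_1 = (110 - 10^2)/1 = 10/1 = 10, a_1 = floor((10 + 10)/10) = 2.
  m_2 = 10*2 - 10 = 10, d_2 = (110 - 10^2)/10 = 10/10 = 1, a_2 = floor((10 + 10)/1) = 20.
  m_3 = 1*20 - 10 = 10, d_3 = (110 - 10^2)/1 = 10/1 = 10: (m_3, d_3) = (m_1, d_1) = (10, 10), so from here the quotients repeat a_1, a_2; the period length is 2.
Hence the expansion of sqrt(110) is a_0 = 10 followed by the repeating block 2, 20 (period 2).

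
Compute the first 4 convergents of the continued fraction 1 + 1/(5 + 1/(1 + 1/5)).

Using the convergent recurrence p_i = a_i*p_{i-1} + p_{i-2}, q_i = a_i*q_{i-1} + q_{i-2} with p_{-2}=0, p_{-1}=1, q_{-2}=1, q_{-1}=0:
  i=0: a_0=1, p_0 = 1*1 + 0 = 1, q_0 = 1*0 + 1 = 1.
  i=1: a_1=5, p_1 = 5*1 + 1 = 6, q_1 = 5*1 + 0 = 5.
  i=2: a_2=1, p_2 = 1*6 + 1 = 7, q_2 = 1*5 + 1 = 6.
  i=3: a_3=5, p_3 = 5*7 + 6 = 41, q_3 = 5*6 + 5 = 35.

1/1, 6/5, 7/6, 41/35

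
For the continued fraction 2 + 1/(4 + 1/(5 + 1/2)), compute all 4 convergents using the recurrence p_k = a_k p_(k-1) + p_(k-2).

2/1, 9/4, 47/21, 103/46

Using the convergent recurrence p_i = a_i*p_{i-1} + p_{i-2}, q_i = a_i*q_{i-1} + q_{i-2} with p_{-2}=0, p_{-1}=1, q_{-2}=1, q_{-1}=0:
  i=0: a_0=2, p_0 = 2*1 + 0 = 2, q_0 = 2*0 + 1 = 1.
  i=1: a_1=4, p_1 = 4*2 + 1 = 9, q_1 = 4*1 + 0 = 4.
  i=2: a_2=5, p_2 = 5*9 + 2 = 47, q_2 = 5*4 + 1 = 21.
  i=3: a_3=2, p_3 = 2*47 + 9 = 103, q_3 = 2*21 + 4 = 46.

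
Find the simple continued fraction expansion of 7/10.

[0; 1, 2, 3]

Run the Euclidean algorithm on 7 and 10; the successive quotients are the partial quotients a_0, a_1, ... (each step inverts the fractional part left over by the previous one):
  7 = 0*10 + 7, so a_0 = 0.
  10 = 1*7 + 3, so a_1 = 1.
  7 = 2*3 + 1, so a_2 = 2.
  3 = 3*1 + 0, so a_3 = 3.
The remainder reaches 0 after 4 divisions, so the expansion has 4 partial quotients, read off in order.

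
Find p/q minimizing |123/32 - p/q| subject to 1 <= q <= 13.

Expand x = 123/32 as a continued fraction with the Euclidean algorithm:
  123 = 3*32 + 27, so a_0 = 3.
  32 = 1*27 + 5, so a_1 = 1.
  27 = 5*5 + 2, so a_2 = 5.
  5 = 2*2 + 1, so a_3 = 2.
  2 = 2*1 + 0, so a_4 = 2.
so x = [3; 1, 5, 2, 2].
Convergents (p_i = a_i*p_{i-1} + p_{i-2}, q_i = a_i*q_{i-1} + q_{i-2} with p_{-2}=0, p_{-1}=1, q_{-2}=1, q_{-1}=0), until the denominator exceeds 13:
  i=0: a_0=3, p_0 = 3*1 + 0 = 3, q_0 = 3*0 + 1 = 1.
  i=1: a_1=1, p_1 = 1*3 + 1 = 4, q_1 = 1*1 + 0 = 1.
  i=2: a_2=5, p_2 = 5*4 + 3 = 23, q_2 = 5*1 + 1 = 6.
  i=3: a_3=2, p_3 = 2*23 + 4 = 50, q_3 = 2*6 + 1 = 13.
  i=4: a_4=2, p_4 = 2*50 + 23 = 123, q_4 = 2*13 + 6 = 32.
q_4 = 32 > 13, so the last convergent with denominator <= 13 is p_3/q_3 = 50/13.
The closest fraction with denominator <= 13 is either p_3/q_3 or the intermediate fraction (k*p_3 + p_2)/(k*q_3 + q_2) with the largest k >= 1 whose denominator stays <= 13; these approach x as k grows, and every other convergent or intermediate fraction in range is farther away.
Largest k: floor((13 - q_2)/q_3) = floor((13 - 6)/13) = 0.
Since k = 0, no intermediate fraction beyond p_3/q_3 has denominator <= 13, so the convergent 50/13 is the closest (its error is |123*13 - 50*32|/(32*13) = 1/416).

50/13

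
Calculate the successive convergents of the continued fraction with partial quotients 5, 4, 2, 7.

Using the convergent recurrence p_i = a_i*p_{i-1} + p_{i-2}, q_i = a_i*q_{i-1} + q_{i-2} with p_{-2}=0, p_{-1}=1, q_{-2}=1, q_{-1}=0:
  i=0: a_0=5, p_0 = 5*1 + 0 = 5, q_0 = 5*0 + 1 = 1.
  i=1: a_1=4, p_1 = 4*5 + 1 = 21, q_1 = 4*1 + 0 = 4.
  i=2: a_2=2, p_2 = 2*21 + 5 = 47, q_2 = 2*4 + 1 = 9.
  i=3: a_3=7, p_3 = 7*47 + 21 = 350, q_3 = 7*9 + 4 = 67.

5/1, 21/4, 47/9, 350/67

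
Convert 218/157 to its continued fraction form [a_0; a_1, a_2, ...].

[1; 2, 1, 1, 2, 1, 8]

Run the Euclidean algorithm on 218 and 157; the successive quotients are the partial quotients a_0, a_1, ... (each step inverts the fractional part left over by the previous one):
  218 = 1*157 + 61, so a_0 = 1.
  157 = 2*61 + 35, so a_1 = 2.
  61 = 1*35 + 26, so a_2 = 1.
  35 = 1*26 + 9, so a_3 = 1.
  26 = 2*9 + 8, so a_4 = 2.
  9 = 1*8 + 1, so a_5 = 1.
  8 = 8*1 + 0, so a_6 = 8.
The remainder reaches 0 after 7 divisions, so the expansion has 7 partial quotients, read off in order.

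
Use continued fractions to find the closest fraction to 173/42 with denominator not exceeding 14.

33/8

Expand x = 173/42 as a continued fraction with the Euclidean algorithm:
  173 = 4*42 + 5, so a_0 = 4.
  42 = 8*5 + 2, so a_1 = 8.
  5 = 2*2 + 1, so a_2 = 2.
  2 = 2*1 + 0, so a_3 = 2.
so x = [4; 8, 2, 2].
Convergents (p_i = a_i*p_{i-1} + p_{i-2}, q_i = a_i*q_{i-1} + q_{i-2} with p_{-2}=0, p_{-1}=1, q_{-2}=1, q_{-1}=0), until the denominator exceeds 14:
  i=0: a_0=4, p_0 = 4*1 + 0 = 4, q_0 = 4*0 + 1 = 1.
  i=1: a_1=8, p_1 = 8*4 + 1 = 33, q_1 = 8*1 + 0 = 8.
  i=2: a_2=2, p_2 = 2*33 + 4 = 70, q_2 = 2*8 + 1 = 17.
q_2 = 17 > 14, so the last convergent with denominator <= 14 is p_1/q_1 = 33/8.
The closest fraction with denominator <= 14 is either p_1/q_1 or the intermediate fraction (k*p_1 + p_0)/(k*q_1 + q_0) with the largest k >= 1 whose denominator stays <= 14; these approach x as k grows, and every other convergent or intermediate fraction in range is farther away.
Largest k: floor((14 - q_0)/q_1) = floor((14 - 1)/8) = 1.
That gives (1*33 + 4)/(1*8 + 1) = 37/9.
Compare the errors: |x - 33/8| = |173*8 - 33*42|/(42*8) = 2/336, and |x - 37/9| = |173*9 - 37*42|/(42*9) = 3/378.
Cross-multiplying, 2*378 = 756 < 1008 = 3*336, so 2/336 is smaller: the convergent 33/8 is closer to x than 37/9.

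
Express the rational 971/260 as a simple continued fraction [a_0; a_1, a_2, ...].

[3; 1, 2, 1, 3, 3, 5]

Run the Euclidean algorithm on 971 and 260; the successive quotients are the partial quotients a_0, a_1, ... (each step inverts the fractional part left over by the previous one):
  971 = 3*260 + 191, so a_0 = 3.
  260 = 1*191 + 69, so a_1 = 1.
  191 = 2*69 + 53, so a_2 = 2.
  69 = 1*53 + 16, so a_3 = 1.
  53 = 3*16 + 5, so a_4 = 3.
  16 = 3*5 + 1, so a_5 = 3.
  5 = 5*1 + 0, so a_6 = 5.
The remainder reaches 0 after 7 divisions, so the expansion has 7 partial quotients, read off in order.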